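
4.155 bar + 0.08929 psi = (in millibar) 4161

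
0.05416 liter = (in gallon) 0.01431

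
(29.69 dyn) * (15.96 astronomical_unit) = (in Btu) 6.719e+05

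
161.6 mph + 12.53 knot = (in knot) 153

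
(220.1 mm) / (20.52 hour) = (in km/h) 1.073e-05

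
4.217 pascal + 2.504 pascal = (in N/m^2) 6.721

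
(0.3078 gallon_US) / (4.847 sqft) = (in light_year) 2.735e-19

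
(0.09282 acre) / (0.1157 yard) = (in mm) 3.551e+06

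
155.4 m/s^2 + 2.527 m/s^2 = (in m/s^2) 157.9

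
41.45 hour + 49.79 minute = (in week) 0.2517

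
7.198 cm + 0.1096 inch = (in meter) 0.07476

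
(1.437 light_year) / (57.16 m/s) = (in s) 2.378e+14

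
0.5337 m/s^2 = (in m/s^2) 0.5337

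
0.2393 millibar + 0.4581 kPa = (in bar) 0.00482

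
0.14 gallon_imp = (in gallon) 0.1681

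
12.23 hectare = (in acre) 30.22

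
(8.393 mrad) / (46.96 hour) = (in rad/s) 4.965e-08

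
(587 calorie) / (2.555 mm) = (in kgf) 9.802e+04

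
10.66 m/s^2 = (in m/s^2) 10.66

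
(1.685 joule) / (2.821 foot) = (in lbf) 0.4406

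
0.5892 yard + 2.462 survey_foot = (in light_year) 1.363e-16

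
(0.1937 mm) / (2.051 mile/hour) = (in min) 3.521e-06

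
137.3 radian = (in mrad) 1.373e+05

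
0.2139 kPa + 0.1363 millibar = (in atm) 0.002246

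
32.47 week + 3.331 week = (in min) 3.609e+05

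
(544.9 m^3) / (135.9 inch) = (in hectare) 0.01579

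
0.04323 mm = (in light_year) 4.569e-21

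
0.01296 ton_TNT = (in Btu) 5.14e+04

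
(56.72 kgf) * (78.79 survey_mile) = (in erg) 7.053e+14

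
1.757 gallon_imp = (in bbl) 0.05024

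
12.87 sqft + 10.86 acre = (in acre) 10.86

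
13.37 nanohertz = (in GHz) 1.337e-17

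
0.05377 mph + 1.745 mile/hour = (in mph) 1.799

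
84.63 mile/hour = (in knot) 73.54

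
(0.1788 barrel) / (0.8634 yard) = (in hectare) 3.601e-06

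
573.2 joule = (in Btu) 0.5433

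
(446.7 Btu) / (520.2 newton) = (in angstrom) 9.06e+12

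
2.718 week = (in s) 1.644e+06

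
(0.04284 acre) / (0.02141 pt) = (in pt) 6.507e+10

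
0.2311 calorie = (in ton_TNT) 2.311e-10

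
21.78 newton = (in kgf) 2.221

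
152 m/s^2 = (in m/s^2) 152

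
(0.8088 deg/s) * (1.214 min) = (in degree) 58.91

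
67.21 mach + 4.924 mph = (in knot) 4.449e+04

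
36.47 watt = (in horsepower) 0.04891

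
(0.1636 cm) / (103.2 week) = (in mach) 7.698e-14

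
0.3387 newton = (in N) 0.3387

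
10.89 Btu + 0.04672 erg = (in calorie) 2746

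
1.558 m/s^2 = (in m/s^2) 1.558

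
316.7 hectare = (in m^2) 3.167e+06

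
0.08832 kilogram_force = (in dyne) 8.661e+04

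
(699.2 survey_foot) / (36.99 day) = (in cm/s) 0.006668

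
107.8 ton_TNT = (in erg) 4.51e+18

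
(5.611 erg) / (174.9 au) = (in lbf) 4.821e-21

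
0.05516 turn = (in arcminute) 1191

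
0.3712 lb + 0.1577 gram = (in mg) 1.685e+05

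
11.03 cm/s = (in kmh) 0.3971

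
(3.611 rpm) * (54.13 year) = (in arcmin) 2.219e+12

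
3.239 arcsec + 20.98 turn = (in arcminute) 4.532e+05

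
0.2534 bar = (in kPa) 25.34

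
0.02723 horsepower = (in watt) 20.31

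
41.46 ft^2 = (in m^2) 3.852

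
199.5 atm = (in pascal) 2.021e+07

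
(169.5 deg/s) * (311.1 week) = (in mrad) 5.566e+11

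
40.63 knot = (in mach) 0.06139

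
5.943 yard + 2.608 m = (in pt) 2.28e+04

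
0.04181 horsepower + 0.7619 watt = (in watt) 31.94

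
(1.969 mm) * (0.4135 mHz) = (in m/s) 8.142e-07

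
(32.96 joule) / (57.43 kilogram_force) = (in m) 0.05852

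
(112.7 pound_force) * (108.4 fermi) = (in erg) 0.0005434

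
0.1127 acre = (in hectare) 0.04561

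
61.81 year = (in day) 2.256e+04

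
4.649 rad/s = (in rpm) 44.39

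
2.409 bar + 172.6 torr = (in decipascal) 2.639e+06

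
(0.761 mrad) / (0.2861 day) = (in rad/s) 3.079e-08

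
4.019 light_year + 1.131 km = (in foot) 1.247e+17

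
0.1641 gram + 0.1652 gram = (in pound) 0.000726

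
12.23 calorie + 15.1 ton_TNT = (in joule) 6.318e+10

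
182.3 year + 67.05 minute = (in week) 9506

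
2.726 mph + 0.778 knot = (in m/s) 1.619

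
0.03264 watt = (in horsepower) 4.377e-05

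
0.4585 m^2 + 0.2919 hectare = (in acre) 0.7214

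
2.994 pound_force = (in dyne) 1.332e+06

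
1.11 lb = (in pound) 1.11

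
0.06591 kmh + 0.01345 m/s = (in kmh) 0.1143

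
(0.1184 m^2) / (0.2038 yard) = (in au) 4.247e-12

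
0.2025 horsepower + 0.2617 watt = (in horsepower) 0.2029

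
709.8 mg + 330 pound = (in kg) 149.7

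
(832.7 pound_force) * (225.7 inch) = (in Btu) 20.13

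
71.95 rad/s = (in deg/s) 4122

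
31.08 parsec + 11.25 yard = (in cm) 9.59e+19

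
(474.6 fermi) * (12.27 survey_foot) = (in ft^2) 1.911e-11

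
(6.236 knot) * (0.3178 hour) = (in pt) 1.04e+07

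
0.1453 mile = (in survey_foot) 767.2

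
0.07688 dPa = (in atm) 7.587e-08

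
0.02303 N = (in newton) 0.02303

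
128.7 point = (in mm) 45.4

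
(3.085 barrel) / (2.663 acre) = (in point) 0.129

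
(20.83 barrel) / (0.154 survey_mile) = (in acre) 3.302e-06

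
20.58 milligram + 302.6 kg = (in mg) 3.026e+08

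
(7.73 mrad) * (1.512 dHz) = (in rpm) 0.01116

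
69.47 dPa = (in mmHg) 0.05211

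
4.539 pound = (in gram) 2059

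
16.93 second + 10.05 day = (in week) 1.436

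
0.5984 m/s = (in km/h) 2.154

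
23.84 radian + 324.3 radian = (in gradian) 2.216e+04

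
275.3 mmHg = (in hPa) 367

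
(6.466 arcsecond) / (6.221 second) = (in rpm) 4.812e-05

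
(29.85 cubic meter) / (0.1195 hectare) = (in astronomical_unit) 1.67e-13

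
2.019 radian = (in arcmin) 6941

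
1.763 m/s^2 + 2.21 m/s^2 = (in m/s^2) 3.973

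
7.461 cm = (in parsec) 2.418e-18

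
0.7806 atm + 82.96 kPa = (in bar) 1.621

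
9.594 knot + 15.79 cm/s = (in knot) 9.901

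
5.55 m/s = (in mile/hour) 12.41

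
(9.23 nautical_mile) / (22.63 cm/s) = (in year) 0.002395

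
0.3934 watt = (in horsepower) 0.0005276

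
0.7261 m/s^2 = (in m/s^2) 0.7261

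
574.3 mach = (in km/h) 7.04e+05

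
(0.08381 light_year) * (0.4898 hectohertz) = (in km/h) 1.398e+17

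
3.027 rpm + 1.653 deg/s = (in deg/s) 19.82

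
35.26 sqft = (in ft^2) 35.26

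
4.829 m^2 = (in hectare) 0.0004829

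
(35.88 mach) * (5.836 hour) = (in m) 2.567e+08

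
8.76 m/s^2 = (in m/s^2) 8.76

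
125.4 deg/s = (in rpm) 20.9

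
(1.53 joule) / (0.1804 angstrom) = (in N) 8.481e+10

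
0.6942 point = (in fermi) 2.449e+11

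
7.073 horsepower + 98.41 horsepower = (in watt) 7.866e+04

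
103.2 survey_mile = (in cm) 1.661e+07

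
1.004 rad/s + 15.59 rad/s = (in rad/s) 16.59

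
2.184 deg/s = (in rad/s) 0.03812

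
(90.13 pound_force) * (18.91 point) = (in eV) 1.669e+19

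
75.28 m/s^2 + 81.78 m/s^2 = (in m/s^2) 157.1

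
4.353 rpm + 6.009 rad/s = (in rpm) 61.73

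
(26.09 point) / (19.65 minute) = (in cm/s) 0.0007807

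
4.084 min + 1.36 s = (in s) 246.4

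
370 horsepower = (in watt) 2.759e+05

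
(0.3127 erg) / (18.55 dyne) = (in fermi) 1.686e+11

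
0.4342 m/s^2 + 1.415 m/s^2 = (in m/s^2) 1.849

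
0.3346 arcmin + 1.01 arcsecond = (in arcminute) 0.3514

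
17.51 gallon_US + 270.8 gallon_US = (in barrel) 6.865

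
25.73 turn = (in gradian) 1.029e+04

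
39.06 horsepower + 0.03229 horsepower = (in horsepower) 39.09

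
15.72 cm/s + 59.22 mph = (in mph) 59.57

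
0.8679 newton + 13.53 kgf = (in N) 133.6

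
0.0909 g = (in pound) 0.0002004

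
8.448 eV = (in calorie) 3.235e-19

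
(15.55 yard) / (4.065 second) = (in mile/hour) 7.825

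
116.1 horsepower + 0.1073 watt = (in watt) 8.658e+04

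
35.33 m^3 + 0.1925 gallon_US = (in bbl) 222.2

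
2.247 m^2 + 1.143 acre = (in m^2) 4628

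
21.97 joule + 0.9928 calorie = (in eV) 1.631e+20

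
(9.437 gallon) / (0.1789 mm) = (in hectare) 0.01997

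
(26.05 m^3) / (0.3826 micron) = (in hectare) 6809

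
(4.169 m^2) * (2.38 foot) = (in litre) 3024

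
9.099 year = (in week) 474.4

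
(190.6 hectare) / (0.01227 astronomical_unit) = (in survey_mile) 6.452e-07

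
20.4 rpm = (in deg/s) 122.4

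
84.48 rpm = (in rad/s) 8.847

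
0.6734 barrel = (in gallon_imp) 23.55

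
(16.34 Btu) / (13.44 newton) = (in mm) 1.283e+06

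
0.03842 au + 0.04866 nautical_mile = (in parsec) 1.863e-07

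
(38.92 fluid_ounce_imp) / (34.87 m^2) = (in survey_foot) 0.000104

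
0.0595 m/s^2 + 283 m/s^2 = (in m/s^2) 283.1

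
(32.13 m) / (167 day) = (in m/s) 2.227e-06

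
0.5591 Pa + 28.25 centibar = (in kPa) 28.25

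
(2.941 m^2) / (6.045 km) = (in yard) 0.0005321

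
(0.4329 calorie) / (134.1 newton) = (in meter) 0.01351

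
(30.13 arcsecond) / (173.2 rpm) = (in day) 9.321e-11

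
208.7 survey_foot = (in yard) 69.57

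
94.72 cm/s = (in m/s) 0.9472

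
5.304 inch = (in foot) 0.442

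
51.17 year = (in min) 2.689e+07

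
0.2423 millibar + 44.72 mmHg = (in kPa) 5.986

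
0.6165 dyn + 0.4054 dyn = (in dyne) 1.022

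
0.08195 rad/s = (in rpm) 0.7826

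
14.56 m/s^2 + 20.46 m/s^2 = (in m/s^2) 35.02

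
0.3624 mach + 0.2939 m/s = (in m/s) 123.7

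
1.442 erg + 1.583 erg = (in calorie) 7.23e-08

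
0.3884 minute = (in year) 7.39e-07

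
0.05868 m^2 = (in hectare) 5.868e-06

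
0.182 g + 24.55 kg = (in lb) 54.12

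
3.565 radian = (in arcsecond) 7.353e+05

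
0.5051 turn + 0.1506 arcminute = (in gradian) 202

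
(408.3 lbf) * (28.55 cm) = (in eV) 3.236e+21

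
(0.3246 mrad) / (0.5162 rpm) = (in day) 6.95e-08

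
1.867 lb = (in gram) 846.9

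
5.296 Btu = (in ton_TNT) 1.335e-06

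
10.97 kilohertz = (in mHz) 1.097e+07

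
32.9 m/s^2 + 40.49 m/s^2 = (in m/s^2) 73.39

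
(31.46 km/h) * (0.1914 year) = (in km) 5.275e+04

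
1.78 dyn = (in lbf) 4.002e-06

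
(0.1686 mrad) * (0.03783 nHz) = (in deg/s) 3.654e-13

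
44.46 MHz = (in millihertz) 4.446e+10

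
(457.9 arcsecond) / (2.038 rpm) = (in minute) 0.0001734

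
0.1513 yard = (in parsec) 4.484e-18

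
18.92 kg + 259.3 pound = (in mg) 1.365e+08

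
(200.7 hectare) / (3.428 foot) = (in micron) 1.921e+12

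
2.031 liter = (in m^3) 0.002031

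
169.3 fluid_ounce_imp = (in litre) 4.81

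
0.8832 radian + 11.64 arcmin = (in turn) 0.1411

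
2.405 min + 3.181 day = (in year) 0.00872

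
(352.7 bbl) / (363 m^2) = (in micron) 1.545e+05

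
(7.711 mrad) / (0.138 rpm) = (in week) 8.822e-07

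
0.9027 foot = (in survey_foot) 0.9027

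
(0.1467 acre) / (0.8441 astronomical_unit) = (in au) 3.143e-20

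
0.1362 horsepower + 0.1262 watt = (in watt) 101.7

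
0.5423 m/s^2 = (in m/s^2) 0.5423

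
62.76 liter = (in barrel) 0.3947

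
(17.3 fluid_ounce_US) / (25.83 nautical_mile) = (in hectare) 1.07e-12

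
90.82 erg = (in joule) 9.082e-06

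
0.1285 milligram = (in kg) 1.285e-07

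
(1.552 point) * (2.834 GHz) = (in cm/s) 1.552e+08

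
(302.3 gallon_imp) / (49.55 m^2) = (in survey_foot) 0.09099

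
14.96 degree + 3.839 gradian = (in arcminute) 1105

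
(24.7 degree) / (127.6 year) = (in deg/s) 6.138e-09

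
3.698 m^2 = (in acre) 0.0009138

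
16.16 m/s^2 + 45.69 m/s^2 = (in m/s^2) 61.85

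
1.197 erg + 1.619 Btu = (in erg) 1.708e+10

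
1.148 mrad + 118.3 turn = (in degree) 4.259e+04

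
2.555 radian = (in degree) 146.4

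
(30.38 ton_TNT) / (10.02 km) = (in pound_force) 2.852e+06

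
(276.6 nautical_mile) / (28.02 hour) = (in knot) 9.872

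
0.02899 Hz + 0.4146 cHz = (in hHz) 0.0003314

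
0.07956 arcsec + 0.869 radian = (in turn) 0.1383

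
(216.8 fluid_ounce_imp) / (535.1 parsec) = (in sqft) 4.016e-21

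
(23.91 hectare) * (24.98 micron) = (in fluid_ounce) 2.02e+05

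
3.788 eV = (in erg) 6.069e-12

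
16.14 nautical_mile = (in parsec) 9.687e-13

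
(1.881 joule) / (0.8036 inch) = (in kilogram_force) 9.397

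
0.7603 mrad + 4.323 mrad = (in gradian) 0.3236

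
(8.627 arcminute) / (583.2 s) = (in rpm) 4.109e-05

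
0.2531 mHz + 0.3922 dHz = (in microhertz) 3.947e+04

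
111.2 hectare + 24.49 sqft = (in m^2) 1.112e+06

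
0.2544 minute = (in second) 15.26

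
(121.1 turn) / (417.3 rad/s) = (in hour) 0.0005065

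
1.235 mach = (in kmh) 1514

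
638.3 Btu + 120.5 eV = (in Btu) 638.3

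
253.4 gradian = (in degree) 228.1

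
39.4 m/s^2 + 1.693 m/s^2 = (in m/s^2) 41.09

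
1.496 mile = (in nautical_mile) 1.3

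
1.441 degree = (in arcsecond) 5188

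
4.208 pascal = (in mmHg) 0.03156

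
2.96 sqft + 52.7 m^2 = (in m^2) 52.97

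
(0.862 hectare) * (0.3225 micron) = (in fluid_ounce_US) 94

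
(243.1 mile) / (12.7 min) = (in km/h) 1848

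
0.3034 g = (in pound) 0.0006689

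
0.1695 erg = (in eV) 1.058e+11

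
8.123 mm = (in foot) 0.02665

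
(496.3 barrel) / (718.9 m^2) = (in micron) 1.098e+05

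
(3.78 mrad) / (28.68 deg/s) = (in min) 0.0001259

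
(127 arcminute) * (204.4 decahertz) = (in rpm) 721.1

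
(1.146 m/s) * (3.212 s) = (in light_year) 3.891e-16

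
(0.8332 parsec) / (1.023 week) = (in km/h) 1.496e+11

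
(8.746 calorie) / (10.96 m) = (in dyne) 3.339e+05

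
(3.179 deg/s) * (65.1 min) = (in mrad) 2.167e+05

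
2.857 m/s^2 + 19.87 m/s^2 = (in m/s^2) 22.73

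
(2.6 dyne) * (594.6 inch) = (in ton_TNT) 9.385e-14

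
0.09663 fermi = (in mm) 9.663e-14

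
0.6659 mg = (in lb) 1.468e-06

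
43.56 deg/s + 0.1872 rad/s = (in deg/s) 54.29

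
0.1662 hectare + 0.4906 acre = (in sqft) 3.926e+04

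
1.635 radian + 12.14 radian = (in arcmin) 4.735e+04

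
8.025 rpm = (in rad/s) 0.8404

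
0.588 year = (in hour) 5151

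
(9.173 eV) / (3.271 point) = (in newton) 1.274e-15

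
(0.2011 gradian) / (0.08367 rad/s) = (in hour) 1.049e-05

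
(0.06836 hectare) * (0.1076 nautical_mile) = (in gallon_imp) 2.997e+07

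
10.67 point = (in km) 3.764e-06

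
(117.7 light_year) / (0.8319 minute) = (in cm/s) 2.231e+18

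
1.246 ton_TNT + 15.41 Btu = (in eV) 3.254e+28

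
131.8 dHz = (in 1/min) 790.8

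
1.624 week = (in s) 9.822e+05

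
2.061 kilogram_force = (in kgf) 2.061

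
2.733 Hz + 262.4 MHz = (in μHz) 2.624e+14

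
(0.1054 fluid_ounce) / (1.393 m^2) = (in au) 1.496e-17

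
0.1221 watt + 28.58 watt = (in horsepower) 0.03849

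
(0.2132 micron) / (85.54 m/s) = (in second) 2.492e-09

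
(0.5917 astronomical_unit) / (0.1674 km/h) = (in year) 6.036e+04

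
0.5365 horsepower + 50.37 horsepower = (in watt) 3.796e+04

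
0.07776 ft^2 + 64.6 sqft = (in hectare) 0.0006009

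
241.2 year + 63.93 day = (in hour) 2.114e+06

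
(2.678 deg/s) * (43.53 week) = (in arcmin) 4.23e+09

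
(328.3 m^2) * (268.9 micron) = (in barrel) 0.5553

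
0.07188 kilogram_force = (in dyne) 7.049e+04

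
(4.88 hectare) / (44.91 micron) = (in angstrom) 1.087e+19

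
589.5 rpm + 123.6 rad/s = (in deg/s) 1.062e+04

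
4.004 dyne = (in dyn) 4.004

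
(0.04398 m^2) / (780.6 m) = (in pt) 0.1597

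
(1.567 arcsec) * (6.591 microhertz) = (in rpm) 4.782e-10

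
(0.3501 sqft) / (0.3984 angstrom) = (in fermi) 8.164e+23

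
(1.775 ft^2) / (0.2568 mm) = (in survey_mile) 0.399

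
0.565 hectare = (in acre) 1.396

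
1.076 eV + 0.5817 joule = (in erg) 5.817e+06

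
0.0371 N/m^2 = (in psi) 5.381e-06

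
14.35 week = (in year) 0.2752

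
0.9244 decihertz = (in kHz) 9.244e-05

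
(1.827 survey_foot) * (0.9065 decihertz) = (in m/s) 0.05048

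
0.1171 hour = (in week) 0.000697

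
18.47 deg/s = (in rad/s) 0.3224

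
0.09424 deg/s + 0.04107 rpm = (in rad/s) 0.005946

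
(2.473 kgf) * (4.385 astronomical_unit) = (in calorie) 3.802e+12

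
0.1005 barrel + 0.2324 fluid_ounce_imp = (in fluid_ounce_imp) 562.6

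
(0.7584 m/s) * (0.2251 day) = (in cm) 1.475e+06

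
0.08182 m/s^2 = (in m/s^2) 0.08182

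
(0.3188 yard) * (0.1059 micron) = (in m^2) 3.087e-08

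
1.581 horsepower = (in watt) 1179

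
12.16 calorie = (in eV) 3.176e+20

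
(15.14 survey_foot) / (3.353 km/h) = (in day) 5.735e-05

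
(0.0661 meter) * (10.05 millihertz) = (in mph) 0.001486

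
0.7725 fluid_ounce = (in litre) 0.02285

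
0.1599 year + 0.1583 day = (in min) 8.427e+04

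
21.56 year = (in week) 1124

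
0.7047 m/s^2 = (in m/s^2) 0.7047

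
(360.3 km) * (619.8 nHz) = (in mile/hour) 0.4995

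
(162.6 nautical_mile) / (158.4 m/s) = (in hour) 0.5281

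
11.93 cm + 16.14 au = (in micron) 2.415e+18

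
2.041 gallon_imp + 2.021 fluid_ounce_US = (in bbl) 0.05874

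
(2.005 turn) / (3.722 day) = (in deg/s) 0.002245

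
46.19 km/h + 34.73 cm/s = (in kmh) 47.44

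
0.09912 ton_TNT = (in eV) 2.588e+27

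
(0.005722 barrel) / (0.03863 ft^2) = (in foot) 0.8317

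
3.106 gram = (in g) 3.106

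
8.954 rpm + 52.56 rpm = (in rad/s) 6.442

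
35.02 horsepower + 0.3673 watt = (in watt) 2.611e+04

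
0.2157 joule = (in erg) 2.157e+06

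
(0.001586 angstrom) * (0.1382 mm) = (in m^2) 2.192e-17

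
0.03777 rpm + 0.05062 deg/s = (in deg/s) 0.2772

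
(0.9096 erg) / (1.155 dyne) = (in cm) 0.7875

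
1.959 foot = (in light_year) 6.311e-17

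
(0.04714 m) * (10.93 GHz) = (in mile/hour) 1.153e+09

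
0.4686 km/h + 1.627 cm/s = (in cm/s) 14.64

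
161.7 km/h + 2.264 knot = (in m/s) 46.08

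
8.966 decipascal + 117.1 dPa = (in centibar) 0.01261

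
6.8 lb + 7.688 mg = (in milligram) 3.084e+06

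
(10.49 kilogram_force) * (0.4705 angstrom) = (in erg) 0.0484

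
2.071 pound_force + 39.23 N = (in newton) 48.44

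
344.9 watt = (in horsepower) 0.4625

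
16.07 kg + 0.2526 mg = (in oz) 566.9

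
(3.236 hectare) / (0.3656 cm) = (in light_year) 9.356e-10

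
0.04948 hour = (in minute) 2.969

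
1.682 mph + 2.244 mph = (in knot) 3.412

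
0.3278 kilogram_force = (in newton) 3.215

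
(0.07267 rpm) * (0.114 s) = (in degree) 0.04971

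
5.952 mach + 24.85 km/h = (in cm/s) 2.034e+05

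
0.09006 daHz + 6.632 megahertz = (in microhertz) 6.632e+12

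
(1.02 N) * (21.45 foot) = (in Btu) 0.006321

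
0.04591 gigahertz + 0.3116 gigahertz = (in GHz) 0.3575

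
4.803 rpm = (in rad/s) 0.503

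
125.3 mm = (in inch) 4.933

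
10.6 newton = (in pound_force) 2.383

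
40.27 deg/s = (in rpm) 6.712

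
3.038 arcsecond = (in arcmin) 0.05063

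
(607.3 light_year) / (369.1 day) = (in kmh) 6.486e+11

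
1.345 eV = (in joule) 2.155e-19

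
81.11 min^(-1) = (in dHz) 13.52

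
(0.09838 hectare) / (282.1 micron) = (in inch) 1.373e+08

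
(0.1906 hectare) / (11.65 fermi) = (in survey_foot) 5.368e+17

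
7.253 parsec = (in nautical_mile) 1.208e+14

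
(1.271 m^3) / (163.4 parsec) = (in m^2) 2.521e-19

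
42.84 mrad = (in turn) 0.006818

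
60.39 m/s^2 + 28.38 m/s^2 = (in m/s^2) 88.77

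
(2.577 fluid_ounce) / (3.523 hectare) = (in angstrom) 21.63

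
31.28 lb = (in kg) 14.19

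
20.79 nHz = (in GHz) 2.079e-17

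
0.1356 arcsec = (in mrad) 0.0006574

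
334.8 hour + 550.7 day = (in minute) 8.131e+05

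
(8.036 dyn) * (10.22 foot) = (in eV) 1.562e+15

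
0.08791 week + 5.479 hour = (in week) 0.1205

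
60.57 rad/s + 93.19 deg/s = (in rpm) 593.9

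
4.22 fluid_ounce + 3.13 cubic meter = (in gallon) 826.9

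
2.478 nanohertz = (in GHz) 2.478e-18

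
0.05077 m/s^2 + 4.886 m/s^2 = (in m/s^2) 4.937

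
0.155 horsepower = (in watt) 115.6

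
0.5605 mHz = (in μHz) 560.5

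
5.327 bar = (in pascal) 5.327e+05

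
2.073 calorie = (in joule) 8.673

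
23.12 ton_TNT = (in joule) 9.673e+10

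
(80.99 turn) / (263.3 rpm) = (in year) 5.852e-07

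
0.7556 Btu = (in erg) 7.972e+09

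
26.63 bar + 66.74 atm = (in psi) 1367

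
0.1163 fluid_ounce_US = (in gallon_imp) 0.0007566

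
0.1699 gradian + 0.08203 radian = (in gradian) 5.392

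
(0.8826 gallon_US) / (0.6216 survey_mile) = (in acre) 8.253e-10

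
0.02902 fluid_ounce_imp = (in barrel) 5.186e-06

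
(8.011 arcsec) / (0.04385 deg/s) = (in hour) 1.41e-05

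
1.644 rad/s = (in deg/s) 94.19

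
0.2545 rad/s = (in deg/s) 14.58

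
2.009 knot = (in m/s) 1.034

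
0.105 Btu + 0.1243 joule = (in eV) 6.922e+20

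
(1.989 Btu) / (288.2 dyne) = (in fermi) 7.281e+20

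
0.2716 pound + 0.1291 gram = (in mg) 1.233e+05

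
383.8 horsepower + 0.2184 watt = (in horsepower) 383.8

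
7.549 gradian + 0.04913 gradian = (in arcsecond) 2.462e+04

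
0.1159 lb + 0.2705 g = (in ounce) 1.864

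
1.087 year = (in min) 5.713e+05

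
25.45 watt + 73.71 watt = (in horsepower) 0.133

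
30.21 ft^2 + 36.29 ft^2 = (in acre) 0.001527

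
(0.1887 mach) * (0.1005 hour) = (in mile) 14.44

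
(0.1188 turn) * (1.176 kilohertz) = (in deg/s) 5.03e+04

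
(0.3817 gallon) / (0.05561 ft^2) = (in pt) 792.8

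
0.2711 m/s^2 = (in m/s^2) 0.2711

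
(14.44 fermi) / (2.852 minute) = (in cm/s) 8.439e-15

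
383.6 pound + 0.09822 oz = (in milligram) 1.74e+08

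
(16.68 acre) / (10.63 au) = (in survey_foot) 1.393e-07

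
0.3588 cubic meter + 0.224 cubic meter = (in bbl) 3.666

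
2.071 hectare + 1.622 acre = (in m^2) 2.727e+04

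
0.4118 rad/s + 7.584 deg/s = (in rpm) 5.196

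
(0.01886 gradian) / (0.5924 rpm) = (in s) 0.004775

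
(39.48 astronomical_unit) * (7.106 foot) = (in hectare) 1.279e+09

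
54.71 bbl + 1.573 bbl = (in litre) 8948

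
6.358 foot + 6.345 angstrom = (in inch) 76.3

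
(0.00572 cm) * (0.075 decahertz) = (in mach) 1.26e-07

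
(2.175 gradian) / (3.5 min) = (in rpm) 0.001554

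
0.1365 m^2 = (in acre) 3.373e-05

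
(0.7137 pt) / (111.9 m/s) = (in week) 3.72e-12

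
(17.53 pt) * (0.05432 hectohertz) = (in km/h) 0.1209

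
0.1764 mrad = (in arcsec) 36.39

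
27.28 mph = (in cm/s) 1220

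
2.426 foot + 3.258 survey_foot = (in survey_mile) 0.001077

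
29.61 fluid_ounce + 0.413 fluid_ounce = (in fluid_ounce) 30.02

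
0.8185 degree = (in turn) 0.002274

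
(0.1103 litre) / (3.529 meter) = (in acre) 7.723e-09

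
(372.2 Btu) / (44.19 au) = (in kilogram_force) 6.057e-09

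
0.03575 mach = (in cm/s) 1217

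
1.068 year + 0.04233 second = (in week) 55.69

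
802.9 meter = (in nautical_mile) 0.4335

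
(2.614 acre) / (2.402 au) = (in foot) 9.659e-08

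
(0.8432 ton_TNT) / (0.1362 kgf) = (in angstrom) 2.641e+19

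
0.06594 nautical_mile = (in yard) 133.6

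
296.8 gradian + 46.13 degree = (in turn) 0.8701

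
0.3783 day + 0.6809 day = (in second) 9.151e+04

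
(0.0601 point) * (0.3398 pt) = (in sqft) 2.736e-08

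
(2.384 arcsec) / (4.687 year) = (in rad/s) 7.82e-14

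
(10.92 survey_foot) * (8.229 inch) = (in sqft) 7.488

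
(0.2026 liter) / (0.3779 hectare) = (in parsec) 1.737e-24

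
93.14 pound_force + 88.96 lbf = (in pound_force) 182.1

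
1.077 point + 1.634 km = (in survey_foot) 5361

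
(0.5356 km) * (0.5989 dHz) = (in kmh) 115.5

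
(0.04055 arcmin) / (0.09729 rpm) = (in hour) 3.216e-07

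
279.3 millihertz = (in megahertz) 2.793e-07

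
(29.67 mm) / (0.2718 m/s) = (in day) 1.263e-06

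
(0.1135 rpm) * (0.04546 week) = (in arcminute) 1.123e+06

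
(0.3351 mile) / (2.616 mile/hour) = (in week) 0.0007625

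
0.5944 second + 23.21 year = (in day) 8472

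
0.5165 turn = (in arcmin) 1.116e+04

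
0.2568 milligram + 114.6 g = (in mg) 1.146e+05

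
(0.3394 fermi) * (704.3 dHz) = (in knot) 4.647e-14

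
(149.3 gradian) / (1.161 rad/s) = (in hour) 0.0005611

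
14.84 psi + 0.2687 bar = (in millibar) 1292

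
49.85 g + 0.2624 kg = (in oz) 11.01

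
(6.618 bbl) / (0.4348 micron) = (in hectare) 242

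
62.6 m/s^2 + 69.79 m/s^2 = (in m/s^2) 132.4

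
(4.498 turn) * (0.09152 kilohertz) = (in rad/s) 2587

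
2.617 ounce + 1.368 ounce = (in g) 113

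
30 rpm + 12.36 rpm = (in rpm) 42.36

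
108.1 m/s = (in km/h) 389.2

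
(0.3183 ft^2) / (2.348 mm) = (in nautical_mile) 0.0068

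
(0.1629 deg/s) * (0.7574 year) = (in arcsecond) 1.401e+10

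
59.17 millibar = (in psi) 0.8582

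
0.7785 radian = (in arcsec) 1.606e+05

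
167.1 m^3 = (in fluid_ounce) 5.65e+06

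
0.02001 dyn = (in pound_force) 4.498e-08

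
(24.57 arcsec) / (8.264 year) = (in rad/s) 4.571e-13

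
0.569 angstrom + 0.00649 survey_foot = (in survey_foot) 0.00649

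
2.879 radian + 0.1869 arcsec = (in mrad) 2879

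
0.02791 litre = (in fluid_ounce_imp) 0.9823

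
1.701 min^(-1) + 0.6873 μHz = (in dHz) 0.2835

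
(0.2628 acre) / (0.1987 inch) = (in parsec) 6.829e-12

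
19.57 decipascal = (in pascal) 1.957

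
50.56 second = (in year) 1.603e-06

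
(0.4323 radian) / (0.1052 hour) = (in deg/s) 0.0654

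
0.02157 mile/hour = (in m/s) 0.009643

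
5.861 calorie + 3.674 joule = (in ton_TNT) 6.739e-09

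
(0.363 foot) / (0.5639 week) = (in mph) 7.257e-07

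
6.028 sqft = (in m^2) 0.56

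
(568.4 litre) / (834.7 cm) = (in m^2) 0.0681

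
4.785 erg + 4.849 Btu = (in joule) 5116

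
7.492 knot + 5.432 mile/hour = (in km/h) 22.62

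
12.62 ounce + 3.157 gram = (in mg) 3.609e+05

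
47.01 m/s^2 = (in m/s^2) 47.01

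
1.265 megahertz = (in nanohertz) 1.265e+15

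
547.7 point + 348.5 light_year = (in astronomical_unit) 2.204e+07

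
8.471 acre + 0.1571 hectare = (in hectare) 3.585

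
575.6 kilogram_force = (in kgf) 575.6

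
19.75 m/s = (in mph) 44.18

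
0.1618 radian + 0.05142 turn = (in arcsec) 1e+05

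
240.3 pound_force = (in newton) 1069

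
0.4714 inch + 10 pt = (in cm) 1.55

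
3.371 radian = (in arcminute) 1.159e+04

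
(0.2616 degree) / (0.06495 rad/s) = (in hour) 1.953e-05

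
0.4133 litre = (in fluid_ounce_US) 13.98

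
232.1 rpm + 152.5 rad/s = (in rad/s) 176.8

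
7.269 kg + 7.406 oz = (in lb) 16.49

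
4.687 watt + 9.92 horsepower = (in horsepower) 9.926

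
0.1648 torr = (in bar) 0.0002197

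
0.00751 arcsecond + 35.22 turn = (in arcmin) 7.608e+05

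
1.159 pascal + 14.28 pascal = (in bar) 0.0001544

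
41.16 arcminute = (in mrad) 11.97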